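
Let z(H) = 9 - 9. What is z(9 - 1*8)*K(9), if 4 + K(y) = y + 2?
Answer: 0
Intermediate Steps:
z(H) = 0
K(y) = -2 + y (K(y) = -4 + (y + 2) = -4 + (2 + y) = -2 + y)
z(9 - 1*8)*K(9) = 0*(-2 + 9) = 0*7 = 0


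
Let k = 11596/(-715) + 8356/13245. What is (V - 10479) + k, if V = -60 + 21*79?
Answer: -1296042592/145695 ≈ -8895.6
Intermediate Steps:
V = 1599 (V = -60 + 1659 = 1599)
k = -2270992/145695 (k = 11596*(-1/715) + 8356*(1/13245) = -892/55 + 8356/13245 = -2270992/145695 ≈ -15.587)
(V - 10479) + k = (1599 - 10479) - 2270992/145695 = -8880 - 2270992/145695 = -1296042592/145695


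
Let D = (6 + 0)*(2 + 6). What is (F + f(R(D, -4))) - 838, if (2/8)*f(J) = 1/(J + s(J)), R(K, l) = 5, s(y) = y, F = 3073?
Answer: 11177/5 ≈ 2235.4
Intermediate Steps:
D = 48 (D = 6*8 = 48)
f(J) = 2/J (f(J) = 4/(J + J) = 4/((2*J)) = 4*(1/(2*J)) = 2/J)
(F + f(R(D, -4))) - 838 = (3073 + 2/5) - 838 = (3073 + 2*(⅕)) - 838 = (3073 + ⅖) - 838 = 15367/5 - 838 = 11177/5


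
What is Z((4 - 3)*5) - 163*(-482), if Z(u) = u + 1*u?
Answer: 78576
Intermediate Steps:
Z(u) = 2*u (Z(u) = u + u = 2*u)
Z((4 - 3)*5) - 163*(-482) = 2*((4 - 3)*5) - 163*(-482) = 2*(1*5) + 78566 = 2*5 + 78566 = 10 + 78566 = 78576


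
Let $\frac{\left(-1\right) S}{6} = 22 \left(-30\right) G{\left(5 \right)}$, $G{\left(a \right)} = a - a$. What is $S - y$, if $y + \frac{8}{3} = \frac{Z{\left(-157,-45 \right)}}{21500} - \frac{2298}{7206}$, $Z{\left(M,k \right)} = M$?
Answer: $\frac{231841171}{77464500} \approx 2.9929$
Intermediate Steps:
$G{\left(a \right)} = 0$
$y = - \frac{231841171}{77464500}$ ($y = - \frac{8}{3} - \left(\frac{157}{21500} + \frac{383}{1201}\right) = - \frac{8}{3} - \frac{8423057}{25821500} = - \frac{231841171}{77464500} \approx -2.9929$)
$S = 0$ ($S = - 6 \cdot 22 \left(-30\right) 0 = - 6 \left(\left(-660\right) 0\right) = \left(-6\right) 0 = 0$)
$S - y = 0 - - \frac{231841171}{77464500} = 0 + \frac{231841171}{77464500} = \frac{231841171}{77464500}$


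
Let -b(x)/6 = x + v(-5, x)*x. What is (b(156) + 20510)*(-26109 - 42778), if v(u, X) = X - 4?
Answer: 8452297126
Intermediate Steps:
v(u, X) = -4 + X
b(x) = -6*x - 6*x*(-4 + x) (b(x) = -6*(x + (-4 + x)*x) = -6*(x + x*(-4 + x)) = -6*x - 6*x*(-4 + x))
(b(156) + 20510)*(-26109 - 42778) = (6*156*(3 - 1*156) + 20510)*(-26109 - 42778) = (6*156*(3 - 156) + 20510)*(-68887) = (6*156*(-153) + 20510)*(-68887) = (-143208 + 20510)*(-68887) = -122698*(-68887) = 8452297126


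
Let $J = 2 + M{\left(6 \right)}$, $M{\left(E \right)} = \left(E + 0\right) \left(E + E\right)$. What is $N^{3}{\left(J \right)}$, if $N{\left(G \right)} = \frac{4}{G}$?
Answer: $\frac{8}{50653} \approx 0.00015794$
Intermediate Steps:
$M{\left(E \right)} = 2 E^{2}$ ($M{\left(E \right)} = E 2 E = 2 E^{2}$)
$J = 74$ ($J = 2 + 2 \cdot 6^{2} = 2 + 2 \cdot 36 = 2 + 72 = 74$)
$N^{3}{\left(J \right)} = \left(\frac{4}{74}\right)^{3} = \left(4 \cdot \frac{1}{74}\right)^{3} = \left(\frac{2}{37}\right)^{3} = \frac{8}{50653}$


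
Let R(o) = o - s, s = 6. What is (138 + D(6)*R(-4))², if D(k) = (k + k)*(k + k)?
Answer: 1695204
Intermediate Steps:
R(o) = -6 + o (R(o) = o - 1*6 = o - 6 = -6 + o)
D(k) = 4*k² (D(k) = (2*k)*(2*k) = 4*k²)
(138 + D(6)*R(-4))² = (138 + (4*6²)*(-6 - 4))² = (138 + (4*36)*(-10))² = (138 + 144*(-10))² = (138 - 1440)² = (-1302)² = 1695204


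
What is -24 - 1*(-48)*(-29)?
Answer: -1416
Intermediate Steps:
-24 - 1*(-48)*(-29) = -24 + 48*(-29) = -24 - 1392 = -1416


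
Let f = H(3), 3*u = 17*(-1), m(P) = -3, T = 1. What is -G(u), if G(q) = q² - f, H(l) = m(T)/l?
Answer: -298/9 ≈ -33.111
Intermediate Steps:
H(l) = -3/l
u = -17/3 (u = (17*(-1))/3 = (⅓)*(-17) = -17/3 ≈ -5.6667)
f = -1 (f = -3/3 = -3*⅓ = -1)
G(q) = 1 + q² (G(q) = q² - 1*(-1) = q² + 1 = 1 + q²)
-G(u) = -(1 + (-17/3)²) = -(1 + 289/9) = -1*298/9 = -298/9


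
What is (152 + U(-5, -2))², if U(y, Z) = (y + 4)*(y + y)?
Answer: 26244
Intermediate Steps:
U(y, Z) = 2*y*(4 + y) (U(y, Z) = (4 + y)*(2*y) = 2*y*(4 + y))
(152 + U(-5, -2))² = (152 + 2*(-5)*(4 - 5))² = (152 + 2*(-5)*(-1))² = (152 + 10)² = 162² = 26244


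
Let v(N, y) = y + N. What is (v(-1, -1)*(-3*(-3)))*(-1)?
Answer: 18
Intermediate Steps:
v(N, y) = N + y
(v(-1, -1)*(-3*(-3)))*(-1) = ((-1 - 1)*(-3*(-3)))*(-1) = -2*9*(-1) = -18*(-1) = 18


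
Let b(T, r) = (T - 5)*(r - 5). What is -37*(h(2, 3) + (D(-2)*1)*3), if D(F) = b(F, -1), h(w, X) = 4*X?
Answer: -5106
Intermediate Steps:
b(T, r) = (-5 + T)*(-5 + r)
D(F) = 30 - 6*F (D(F) = 25 - 5*F - 5*(-1) + F*(-1) = 25 - 5*F + 5 - F = 30 - 6*F)
-37*(h(2, 3) + (D(-2)*1)*3) = -37*(4*3 + ((30 - 6*(-2))*1)*3) = -37*(12 + ((30 + 12)*1)*3) = -37*(12 + (42*1)*3) = -37*(12 + 42*3) = -37*(12 + 126) = -37*138 = -5106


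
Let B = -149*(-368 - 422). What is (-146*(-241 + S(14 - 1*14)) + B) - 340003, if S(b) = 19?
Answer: -189881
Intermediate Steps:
B = 117710 (B = -149*(-790) = 117710)
(-146*(-241 + S(14 - 1*14)) + B) - 340003 = (-146*(-241 + 19) + 117710) - 340003 = (-146*(-222) + 117710) - 340003 = (32412 + 117710) - 340003 = 150122 - 340003 = -189881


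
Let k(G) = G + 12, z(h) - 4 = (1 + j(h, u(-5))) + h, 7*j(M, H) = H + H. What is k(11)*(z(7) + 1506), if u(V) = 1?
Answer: 244444/7 ≈ 34921.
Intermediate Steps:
j(M, H) = 2*H/7 (j(M, H) = (H + H)/7 = (2*H)/7 = 2*H/7)
z(h) = 37/7 + h (z(h) = 4 + ((1 + (2/7)*1) + h) = 4 + ((1 + 2/7) + h) = 4 + (9/7 + h) = 37/7 + h)
k(G) = 12 + G
k(11)*(z(7) + 1506) = (12 + 11)*((37/7 + 7) + 1506) = 23*(86/7 + 1506) = 23*(10628/7) = 244444/7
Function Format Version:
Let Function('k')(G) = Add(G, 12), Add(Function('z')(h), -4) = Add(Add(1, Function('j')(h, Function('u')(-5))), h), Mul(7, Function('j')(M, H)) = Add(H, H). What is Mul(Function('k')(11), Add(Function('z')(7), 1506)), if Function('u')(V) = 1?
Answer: Rational(244444, 7) ≈ 34921.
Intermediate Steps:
Function('j')(M, H) = Mul(Rational(2, 7), H) (Function('j')(M, H) = Mul(Rational(1, 7), Add(H, H)) = Mul(Rational(1, 7), Mul(2, H)) = Mul(Rational(2, 7), H))
Function('z')(h) = Add(Rational(37, 7), h) (Function('z')(h) = Add(4, Add(Add(1, Mul(Rational(2, 7), 1)), h)) = Add(4, Add(Add(1, Rational(2, 7)), h)) = Add(4, Add(Rational(9, 7), h)) = Add(Rational(37, 7), h))
Function('k')(G) = Add(12, G)
Mul(Function('k')(11), Add(Function('z')(7), 1506)) = Mul(Add(12, 11), Add(Add(Rational(37, 7), 7), 1506)) = Mul(23, Add(Rational(86, 7), 1506)) = Mul(23, Rational(10628, 7)) = Rational(244444, 7)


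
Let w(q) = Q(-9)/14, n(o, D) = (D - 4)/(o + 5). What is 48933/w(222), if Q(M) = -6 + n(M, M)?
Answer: -2740248/11 ≈ -2.4911e+5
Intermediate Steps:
n(o, D) = (-4 + D)/(5 + o)
Q(M) = -6 + (-4 + M)/(5 + M)
w(q) = -11/56 (w(q) = ((-34 - 5*(-9))/(5 - 9))/14 = ((-34 + 45)/(-4))*(1/14) = -¼*11*(1/14) = -11/4*1/14 = -11/56)
48933/w(222) = 48933/(-11/56) = 48933*(-56/11) = -2740248/11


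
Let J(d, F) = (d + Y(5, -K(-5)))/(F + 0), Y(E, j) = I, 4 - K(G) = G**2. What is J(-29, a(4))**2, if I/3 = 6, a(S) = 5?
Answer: 121/25 ≈ 4.8400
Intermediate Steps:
K(G) = 4 - G**2
I = 18 (I = 3*6 = 18)
Y(E, j) = 18
J(d, F) = (18 + d)/F (J(d, F) = (d + 18)/(F + 0) = (18 + d)/F)
J(-29, a(4))**2 = ((18 - 29)/5)**2 = ((1/5)*(-11))**2 = (-11/5)**2 = 121/25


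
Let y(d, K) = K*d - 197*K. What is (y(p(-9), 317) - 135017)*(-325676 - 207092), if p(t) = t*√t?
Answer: 105203565888 + 4559961312*I ≈ 1.052e+11 + 4.56e+9*I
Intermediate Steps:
p(t) = t^(3/2)
y(d, K) = -197*K + K*d
(y(p(-9), 317) - 135017)*(-325676 - 207092) = (317*(-197 + (-9)^(3/2)) - 135017)*(-325676 - 207092) = (317*(-197 - 27*I) - 135017)*(-532768) = ((-62449 - 8559*I) - 135017)*(-532768) = (-197466 - 8559*I)*(-532768) = 105203565888 + 4559961312*I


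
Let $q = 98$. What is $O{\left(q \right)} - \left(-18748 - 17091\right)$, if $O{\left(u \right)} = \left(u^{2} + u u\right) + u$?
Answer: $55145$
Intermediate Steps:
$O{\left(u \right)} = u + 2 u^{2}$ ($O{\left(u \right)} = \left(u^{2} + u^{2}\right) + u = 2 u^{2} + u = u + 2 u^{2}$)
$O{\left(q \right)} - \left(-18748 - 17091\right) = 98 \left(1 + 2 \cdot 98\right) - \left(-18748 - 17091\right) = 98 \left(1 + 196\right) - -35839 = 98 \cdot 197 + 35839 = 19306 + 35839 = 55145$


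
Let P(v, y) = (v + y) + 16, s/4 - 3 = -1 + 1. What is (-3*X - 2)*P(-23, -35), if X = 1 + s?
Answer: 1722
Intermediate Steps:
s = 12 (s = 12 + 4*(-1 + 1) = 12 + 4*0 = 12 + 0 = 12)
P(v, y) = 16 + v + y
X = 13 (X = 1 + 12 = 13)
(-3*X - 2)*P(-23, -35) = (-3*13 - 2)*(16 - 23 - 35) = (-39 - 2)*(-42) = -41*(-42) = 1722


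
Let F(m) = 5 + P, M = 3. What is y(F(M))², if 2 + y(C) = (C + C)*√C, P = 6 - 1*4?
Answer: 1376 - 56*√7 ≈ 1227.8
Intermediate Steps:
P = 2 (P = 6 - 4 = 2)
F(m) = 7 (F(m) = 5 + 2 = 7)
y(C) = -2 + 2*C^(3/2) (y(C) = -2 + (C + C)*√C = -2 + (2*C)*√C = -2 + 2*C^(3/2))
y(F(M))² = (-2 + 2*7^(3/2))² = (-2 + 2*(7*√7))² = (-2 + 14*√7)²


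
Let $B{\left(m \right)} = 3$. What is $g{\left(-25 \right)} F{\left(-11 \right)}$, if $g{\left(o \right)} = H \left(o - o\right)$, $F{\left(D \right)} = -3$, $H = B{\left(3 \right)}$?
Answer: $0$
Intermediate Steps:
$H = 3$
$g{\left(o \right)} = 0$ ($g{\left(o \right)} = 3 \left(o - o\right) = 3 \cdot 0 = 0$)
$g{\left(-25 \right)} F{\left(-11 \right)} = 0 \left(-3\right) = 0$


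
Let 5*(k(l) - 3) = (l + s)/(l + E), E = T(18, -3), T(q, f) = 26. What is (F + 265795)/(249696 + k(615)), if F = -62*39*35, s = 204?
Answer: 580633825/800286114 ≈ 0.72553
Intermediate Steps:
E = 26
k(l) = 3 + (204 + l)/(5*(26 + l)) (k(l) = 3 + ((l + 204)/(l + 26))/5 = 3 + ((204 + l)/(26 + l))/5 = 3 + (204 + l)/(5*(26 + l)))
F = -84630 (F = -2418*35 = -84630)
(F + 265795)/(249696 + k(615)) = (-84630 + 265795)/(249696 + 2*(297 + 8*615)/(5*(26 + 615))) = 181165/(249696 + (⅖)*(297 + 4920)/641) = 181165/(249696 + (⅖)*(1/641)*5217) = 181165/(249696 + 10434/3205) = 181165/(800286114/3205) = 181165*(3205/800286114) = 580633825/800286114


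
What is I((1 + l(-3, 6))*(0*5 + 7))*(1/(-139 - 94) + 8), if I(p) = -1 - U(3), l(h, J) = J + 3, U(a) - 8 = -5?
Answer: -7452/233 ≈ -31.983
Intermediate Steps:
U(a) = 3 (U(a) = 8 - 5 = 3)
l(h, J) = 3 + J
I(p) = -4 (I(p) = -1 - 1*3 = -1 - 3 = -4)
I((1 + l(-3, 6))*(0*5 + 7))*(1/(-139 - 94) + 8) = -4*(1/(-139 - 94) + 8) = -4*(1/(-233) + 8) = -4*(-1/233 + 8) = -4*1863/233 = -7452/233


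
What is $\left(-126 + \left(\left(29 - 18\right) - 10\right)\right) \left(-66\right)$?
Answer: $8250$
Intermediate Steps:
$\left(-126 + \left(\left(29 - 18\right) - 10\right)\right) \left(-66\right) = \left(-126 + \left(11 - 10\right)\right) \left(-66\right) = \left(-126 + 1\right) \left(-66\right) = \left(-125\right) \left(-66\right) = 8250$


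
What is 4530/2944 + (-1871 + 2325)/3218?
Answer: 3978529/2368448 ≈ 1.6798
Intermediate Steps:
4530/2944 + (-1871 + 2325)/3218 = 4530*(1/2944) + 454*(1/3218) = 2265/1472 + 227/1609 = 3978529/2368448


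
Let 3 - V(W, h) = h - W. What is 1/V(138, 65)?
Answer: 1/76 ≈ 0.013158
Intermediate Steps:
V(W, h) = 3 + W - h (V(W, h) = 3 - (h - W) = 3 + (W - h) = 3 + W - h)
1/V(138, 65) = 1/(3 + 138 - 1*65) = 1/(3 + 138 - 65) = 1/76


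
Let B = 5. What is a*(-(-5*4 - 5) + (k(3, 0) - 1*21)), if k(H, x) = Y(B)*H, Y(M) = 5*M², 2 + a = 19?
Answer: 6443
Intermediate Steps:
a = 17 (a = -2 + 19 = 17)
k(H, x) = 125*H (k(H, x) = (5*5²)*H = (5*25)*H = 125*H)
a*(-(-5*4 - 5) + (k(3, 0) - 1*21)) = 17*(-(-5*4 - 5) + (125*3 - 1*21)) = 17*(-(-20 - 5) + (375 - 21)) = 17*(-1*(-25) + 354) = 17*(25 + 354) = 17*379 = 6443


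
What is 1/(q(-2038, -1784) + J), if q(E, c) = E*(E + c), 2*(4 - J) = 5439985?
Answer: 2/10138495 ≈ 1.9727e-7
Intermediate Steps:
J = -5439977/2 (J = 4 - ½*5439985 = 4 - 5439985/2 = -5439977/2 ≈ -2.7200e+6)
1/(q(-2038, -1784) + J) = 1/(-2038*(-2038 - 1784) - 5439977/2) = 1/(-2038*(-3822) - 5439977/2) = 1/(7789236 - 5439977/2) = 1/(10138495/2) = 2/10138495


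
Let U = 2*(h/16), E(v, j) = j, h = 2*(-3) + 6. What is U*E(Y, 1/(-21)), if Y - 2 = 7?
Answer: 0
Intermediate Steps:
h = 0 (h = -6 + 6 = 0)
Y = 9 (Y = 2 + 7 = 9)
U = 0 (U = 2*(0/16) = 2*(0*(1/16)) = 2*0 = 0)
U*E(Y, 1/(-21)) = 0*(1/(-21)) = 0*(1*(-1/21)) = 0*(-1/21) = 0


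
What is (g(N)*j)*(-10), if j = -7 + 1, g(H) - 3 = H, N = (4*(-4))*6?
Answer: -5580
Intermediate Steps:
N = -96 (N = -16*6 = -96)
g(H) = 3 + H
j = -6
(g(N)*j)*(-10) = ((3 - 96)*(-6))*(-10) = -93*(-6)*(-10) = 558*(-10) = -5580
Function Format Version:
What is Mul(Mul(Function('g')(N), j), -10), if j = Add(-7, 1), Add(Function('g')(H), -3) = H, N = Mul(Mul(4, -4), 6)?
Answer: -5580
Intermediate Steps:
N = -96 (N = Mul(-16, 6) = -96)
Function('g')(H) = Add(3, H)
j = -6
Mul(Mul(Function('g')(N), j), -10) = Mul(Mul(Add(3, -96), -6), -10) = Mul(Mul(-93, -6), -10) = Mul(558, -10) = -5580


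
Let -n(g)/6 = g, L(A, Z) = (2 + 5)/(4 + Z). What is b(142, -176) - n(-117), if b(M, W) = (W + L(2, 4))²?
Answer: 1917873/64 ≈ 29967.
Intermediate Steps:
L(A, Z) = 7/(4 + Z)
n(g) = -6*g
b(M, W) = (7/8 + W)² (b(M, W) = (W + 7/(4 + 4))² = (W + 7/8)² = (7/8 + W)²)
b(142, -176) - n(-117) = (7 + 8*(-176))²/64 - (-6)*(-117) = (7 - 1408)²/64 - 1*702 = (1/64)*(-1401)² - 702 = (1/64)*1962801 - 702 = 1962801/64 - 702 = 1917873/64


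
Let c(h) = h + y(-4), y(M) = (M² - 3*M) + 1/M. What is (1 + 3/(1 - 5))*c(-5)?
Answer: 91/16 ≈ 5.6875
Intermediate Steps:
y(M) = 1/M + M² - 3*M
c(h) = 111/4 + h (c(h) = h + (1 + (-4)²*(-3 - 4))/(-4) = h - (1 + 16*(-7))/4 = h - (1 - 112)/4 = h - ¼*(-111) = h + 111/4 = 111/4 + h)
(1 + 3/(1 - 5))*c(-5) = (1 + 3/(1 - 5))*(111/4 - 5) = (1 + 3/(-4))*(91/4) = (1 - ¼*3)*(91/4) = (1 - ¾)*(91/4) = (¼)*(91/4) = 91/16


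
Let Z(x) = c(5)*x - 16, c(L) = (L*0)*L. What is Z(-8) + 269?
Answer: 253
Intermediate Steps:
c(L) = 0 (c(L) = 0*L = 0)
Z(x) = -16 (Z(x) = 0*x - 16 = 0 - 16 = -16)
Z(-8) + 269 = -16 + 269 = 253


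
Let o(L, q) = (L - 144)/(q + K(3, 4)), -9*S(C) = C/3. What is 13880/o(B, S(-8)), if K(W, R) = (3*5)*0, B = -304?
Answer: -1735/189 ≈ -9.1799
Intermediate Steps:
K(W, R) = 0 (K(W, R) = 15*0 = 0)
S(C) = -C/27 (S(C) = -C/(9*3) = -C/27)
o(L, q) = (-144 + L)/q (o(L, q) = (L - 144)/(q + 0) = (-144 + L)/q)
13880/o(B, S(-8)) = 13880/(((-144 - 304)/((-1/27*(-8))))) = 13880/((-448/(8/27))) = 13880/(((27/8)*(-448))) = 13880/(-1512) = 13880*(-1/1512) = -1735/189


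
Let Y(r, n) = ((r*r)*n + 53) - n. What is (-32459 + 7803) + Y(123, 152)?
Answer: 2274853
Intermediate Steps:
Y(r, n) = 53 - n + n*r² (Y(r, n) = (r²*n + 53) - n = (n*r² + 53) - n = (53 + n*r²) - n = 53 - n + n*r²)
(-32459 + 7803) + Y(123, 152) = (-32459 + 7803) + (53 - 1*152 + 152*123²) = -24656 + (53 - 152 + 152*15129) = -24656 + (53 - 152 + 2299608) = -24656 + 2299509 = 2274853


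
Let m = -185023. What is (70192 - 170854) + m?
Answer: -285685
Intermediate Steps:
(70192 - 170854) + m = (70192 - 170854) - 185023 = -100662 - 185023 = -285685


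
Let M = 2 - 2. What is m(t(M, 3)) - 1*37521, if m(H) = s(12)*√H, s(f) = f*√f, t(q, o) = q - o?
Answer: -37521 + 72*I ≈ -37521.0 + 72.0*I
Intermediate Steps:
M = 0
s(f) = f^(3/2)
m(H) = 24*√3*√H (m(H) = 12^(3/2)*√H = (24*√3)*√H = 24*√3*√H)
m(t(M, 3)) - 1*37521 = 24*√3*√(0 - 1*3) - 1*37521 = 24*√3*√(0 - 3) - 37521 = 24*√3*√(-3) - 37521 = 24*√3*(I*√3) - 37521 = 72*I - 37521 = -37521 + 72*I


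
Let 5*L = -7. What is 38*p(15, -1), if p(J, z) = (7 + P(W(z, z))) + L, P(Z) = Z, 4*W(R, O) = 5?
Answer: 2603/10 ≈ 260.30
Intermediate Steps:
L = -7/5 (L = (⅕)*(-7) = -7/5 ≈ -1.4000)
W(R, O) = 5/4 (W(R, O) = (¼)*5 = 5/4)
p(J, z) = 137/20 (p(J, z) = (7 + 5/4) - 7/5 = 33/4 - 7/5 = 137/20)
38*p(15, -1) = 38*(137/20) = 2603/10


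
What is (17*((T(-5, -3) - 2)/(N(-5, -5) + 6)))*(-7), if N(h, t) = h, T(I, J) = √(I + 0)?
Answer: 238 - 119*I*√5 ≈ 238.0 - 266.09*I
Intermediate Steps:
T(I, J) = √I
(17*((T(-5, -3) - 2)/(N(-5, -5) + 6)))*(-7) = (17*((√(-5) - 2)/(-5 + 6)))*(-7) = (17*((I*√5 - 2)/1))*(-7) = (17*((-2 + I*√5)*1))*(-7) = (17*(-2 + I*√5))*(-7) = (-34 + 17*I*√5)*(-7) = 238 - 119*I*√5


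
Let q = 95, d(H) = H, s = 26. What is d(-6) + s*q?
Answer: 2464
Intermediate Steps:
d(-6) + s*q = -6 + 26*95 = -6 + 2470 = 2464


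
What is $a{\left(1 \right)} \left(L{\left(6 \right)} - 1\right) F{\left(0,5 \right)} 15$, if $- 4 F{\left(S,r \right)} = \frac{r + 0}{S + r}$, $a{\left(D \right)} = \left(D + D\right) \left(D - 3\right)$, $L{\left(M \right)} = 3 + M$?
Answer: $120$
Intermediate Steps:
$a{\left(D \right)} = 2 D \left(-3 + D\right)$
$F{\left(S,r \right)} = - \frac{r}{4 \left(S + r\right)}$ ($F{\left(S,r \right)} = - \frac{\left(r + 0\right) \frac{1}{S + r}}{4} = - \frac{r \frac{1}{S + r}}{4} = - \frac{r}{4 \left(S + r\right)}$)
$a{\left(1 \right)} \left(L{\left(6 \right)} - 1\right) F{\left(0,5 \right)} 15 = 2 \cdot 1 \left(-3 + 1\right) \left(\left(3 + 6\right) - 1\right) \left(\left(-1\right) 5 \frac{1}{4 \cdot 0 + 4 \cdot 5}\right) 15 = 2 \cdot 1 \left(-2\right) \left(9 - 1\right) \left(\left(-1\right) 5 \frac{1}{0 + 20}\right) 15 = - 4 \cdot 8 \left(\left(-1\right) 5 \cdot \frac{1}{20}\right) 15 = - 4 \cdot 8 \left(- \frac{1}{4}\right) 15 = \left(-4\right) \left(-2\right) 15 = 8 \cdot 15 = 120$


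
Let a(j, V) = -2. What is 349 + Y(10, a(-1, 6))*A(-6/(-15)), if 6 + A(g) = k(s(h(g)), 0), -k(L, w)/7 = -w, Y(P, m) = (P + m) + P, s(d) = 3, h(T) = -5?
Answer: 241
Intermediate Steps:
Y(P, m) = m + 2*P
k(L, w) = 7*w (k(L, w) = -(-7)*w = 7*w)
A(g) = -6 (A(g) = -6 + 7*0 = -6 + 0 = -6)
349 + Y(10, a(-1, 6))*A(-6/(-15)) = 349 + (-2 + 2*10)*(-6) = 349 + (-2 + 20)*(-6) = 349 + 18*(-6) = 349 - 108 = 241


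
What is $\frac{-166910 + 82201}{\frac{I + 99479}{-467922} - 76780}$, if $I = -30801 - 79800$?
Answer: $\frac{19818602349}{17963520019} \approx 1.1033$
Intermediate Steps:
$I = -110601$
$\frac{-166910 + 82201}{\frac{I + 99479}{-467922} - 76780} = \frac{-166910 + 82201}{\frac{-110601 + 99479}{-467922} - 76780} = - \frac{84709}{\left(-11122\right) \left(- \frac{1}{467922}\right) - 76780} = - \frac{84709}{\frac{5561}{233961} - 76780} = - \frac{84709}{- \frac{17963520019}{233961}} = \left(-84709\right) \left(- \frac{233961}{17963520019}\right) = \frac{19818602349}{17963520019}$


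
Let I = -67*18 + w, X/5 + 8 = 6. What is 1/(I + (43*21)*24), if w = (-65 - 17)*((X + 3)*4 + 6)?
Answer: 1/22270 ≈ 4.4903e-5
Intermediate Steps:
X = -10 (X = -40 + 5*6 = -40 + 30 = -10)
w = 1804 (w = (-65 - 17)*((-10 + 3)*4 + 6) = -82*(-7*4 + 6) = -82*(-28 + 6) = -82*(-22) = 1804)
I = 598 (I = -67*18 + 1804 = -1206 + 1804 = 598)
1/(I + (43*21)*24) = 1/(598 + (43*21)*24) = 1/(598 + 903*24) = 1/(598 + 21672) = 1/22270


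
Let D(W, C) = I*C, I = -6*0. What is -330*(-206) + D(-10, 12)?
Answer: 67980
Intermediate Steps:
I = 0
D(W, C) = 0 (D(W, C) = 0*C = 0)
-330*(-206) + D(-10, 12) = -330*(-206) + 0 = 67980 + 0 = 67980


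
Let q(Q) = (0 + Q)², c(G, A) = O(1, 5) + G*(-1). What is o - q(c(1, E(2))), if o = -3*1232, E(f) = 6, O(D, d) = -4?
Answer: -3721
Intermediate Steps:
o = -3696
c(G, A) = -4 - G (c(G, A) = -4 + G*(-1) = -4 - G)
q(Q) = Q²
o - q(c(1, E(2))) = -3696 - (-4 - 1*1)² = -3696 - (-4 - 1)² = -3696 - 1*(-5)² = -3696 - 1*25 = -3696 - 25 = -3721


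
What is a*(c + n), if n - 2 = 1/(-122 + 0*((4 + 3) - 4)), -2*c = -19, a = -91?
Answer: -63791/61 ≈ -1045.8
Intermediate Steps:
c = 19/2 (c = -1/2*(-19) = 19/2 ≈ 9.5000)
n = 243/122 (n = 2 + 1/(-122 + 0*((4 + 3) - 4)) = 2 + 1/(-122 + 0*(7 - 4)) = 2 + 1/(-122 + 0*3) = 2 + 1/(-122 + 0) = 2 + 1/(-122) = 2 - 1/122 = 243/122 ≈ 1.9918)
a*(c + n) = -91*(19/2 + 243/122) = -91*701/61 = -63791/61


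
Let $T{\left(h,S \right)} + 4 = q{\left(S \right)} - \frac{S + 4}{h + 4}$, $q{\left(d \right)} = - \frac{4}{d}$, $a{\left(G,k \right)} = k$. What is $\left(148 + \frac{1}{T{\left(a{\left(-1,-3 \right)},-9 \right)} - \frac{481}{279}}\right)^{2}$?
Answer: $\frac{14100025}{676} \approx 20858.0$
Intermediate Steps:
$T{\left(h,S \right)} = -4 - \frac{4}{S} - \frac{4 + S}{4 + h}$ ($T{\left(h,S \right)} = -4 - \left(\frac{4}{S} + \frac{S + 4}{h + 4}\right) = -4 - \left(\frac{4}{S} + \frac{4 + S}{4 + h}\right) = -4 - \frac{4}{S} - \frac{4 + S}{4 + h}$)
$\left(148 + \frac{1}{T{\left(a{\left(-1,-3 \right)},-9 \right)} - \frac{481}{279}}\right)^{2} = \left(148 + \frac{1}{\frac{-16 - -12 - - 9 \left(20 - 9 + 4 \left(-3\right)\right)}{\left(-9\right) \left(4 - 3\right)} - \frac{481}{279}}\right)^{2} = \left(148 + \frac{1}{- \frac{-16 + 12 - - 9 \left(20 - 9 - 12\right)}{9 \cdot 1} - \frac{481}{279}}\right)^{2} = \left(148 + \frac{1}{\left(- \frac{1}{9}\right) 1 \left(-16 + 12 - \left(-9\right) \left(-1\right)\right) - \frac{481}{279}}\right)^{2} = \left(148 + \frac{1}{\left(- \frac{1}{9}\right) 1 \left(-16 + 12 - 9\right) - \frac{481}{279}}\right)^{2} = \left(148 + \frac{1}{\left(- \frac{1}{9}\right) 1 \left(-13\right) - \frac{481}{279}}\right)^{2} = \left(148 + \frac{1}{\frac{13}{9} - \frac{481}{279}}\right)^{2} = \left(148 + \frac{1}{- \frac{26}{93}}\right)^{2} = \left(148 - \frac{93}{26}\right)^{2} = \left(\frac{3755}{26}\right)^{2} = \frac{14100025}{676}$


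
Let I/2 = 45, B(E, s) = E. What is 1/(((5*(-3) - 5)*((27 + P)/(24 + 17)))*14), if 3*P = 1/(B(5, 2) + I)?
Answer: -2337/430976 ≈ -0.0054226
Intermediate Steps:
I = 90 (I = 2*45 = 90)
P = 1/285 (P = 1/(3*(5 + 90)) = (⅓)/95 = (⅓)*(1/95) = 1/285 ≈ 0.0035088)
1/(((5*(-3) - 5)*((27 + P)/(24 + 17)))*14) = 1/(((5*(-3) - 5)*((27 + 1/285)/(24 + 17)))*14) = 1/(((-15 - 5)*((7696/285)/41))*14) = 1/(-30784/(57*41)*14) = 1/(-20*7696/11685*14) = 1/(-30784/2337*14) = 1/(-430976/2337) = -2337/430976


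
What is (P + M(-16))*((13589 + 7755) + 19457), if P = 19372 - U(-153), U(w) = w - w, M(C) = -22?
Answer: 789499350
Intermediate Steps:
U(w) = 0
P = 19372 (P = 19372 - 1*0 = 19372 + 0 = 19372)
(P + M(-16))*((13589 + 7755) + 19457) = (19372 - 22)*((13589 + 7755) + 19457) = 19350*(21344 + 19457) = 19350*40801 = 789499350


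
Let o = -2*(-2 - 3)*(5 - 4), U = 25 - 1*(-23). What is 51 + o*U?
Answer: 531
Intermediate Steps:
U = 48 (U = 25 + 23 = 48)
o = 10 (o = -(-10) = -2*(-5) = 10)
51 + o*U = 51 + 10*48 = 51 + 480 = 531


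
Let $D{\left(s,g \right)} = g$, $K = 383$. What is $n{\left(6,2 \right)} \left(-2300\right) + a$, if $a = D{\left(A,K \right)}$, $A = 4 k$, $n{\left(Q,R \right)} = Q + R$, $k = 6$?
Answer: $-18017$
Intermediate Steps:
$A = 24$ ($A = 4 \cdot 6 = 24$)
$a = 383$
$n{\left(6,2 \right)} \left(-2300\right) + a = \left(6 + 2\right) \left(-2300\right) + 383 = 8 \left(-2300\right) + 383 = -18400 + 383 = -18017$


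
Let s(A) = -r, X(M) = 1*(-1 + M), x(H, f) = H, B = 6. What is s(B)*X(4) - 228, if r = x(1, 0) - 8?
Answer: -207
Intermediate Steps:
r = -7 (r = 1 - 8 = -7)
X(M) = -1 + M
s(A) = 7 (s(A) = -1*(-7) = 7)
s(B)*X(4) - 228 = 7*(-1 + 4) - 228 = 7*3 - 228 = 21 - 228 = -207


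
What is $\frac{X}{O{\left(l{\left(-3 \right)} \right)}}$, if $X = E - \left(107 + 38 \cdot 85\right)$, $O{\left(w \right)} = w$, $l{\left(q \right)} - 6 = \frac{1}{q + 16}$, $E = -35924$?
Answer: $- \frac{510393}{79} \approx -6460.7$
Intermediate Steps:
$l{\left(q \right)} = 6 + \frac{1}{16 + q}$ ($l{\left(q \right)} = 6 + \frac{1}{q + 16} = 6 + \frac{1}{16 + q}$)
$X = -39261$ ($X = -35924 - \left(107 + 38 \cdot 85\right) = -35924 - \left(107 + 3230\right) = -35924 - 3337 = -39261$)
$\frac{X}{O{\left(l{\left(-3 \right)} \right)}} = - \frac{39261}{\frac{1}{16 - 3} \left(97 + 6 \left(-3\right)\right)} = - \frac{39261}{\frac{1}{13} \left(97 - 18\right)} = - \frac{39261}{\frac{1}{13} \cdot 79} = - \frac{39261}{\frac{79}{13}} = \left(-39261\right) \frac{13}{79} = - \frac{510393}{79}$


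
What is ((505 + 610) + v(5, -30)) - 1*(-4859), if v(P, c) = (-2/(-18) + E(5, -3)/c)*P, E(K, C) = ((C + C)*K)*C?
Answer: 53636/9 ≈ 5959.6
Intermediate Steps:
E(K, C) = 2*K*C² (E(K, C) = ((2*C)*K)*C = (2*C*K)*C = 2*K*C²)
v(P, c) = P*(⅑ + 90/c) (v(P, c) = (-2/(-18) + (2*5*(-3)²)/c)*P = (-2*(-1/18) + (2*5*9)/c)*P = (⅑ + 90/c)*P = P*(⅑ + 90/c))
((505 + 610) + v(5, -30)) - 1*(-4859) = ((505 + 610) + (⅑)*5*(810 - 30)/(-30)) - 1*(-4859) = (1115 + (⅑)*5*(-1/30)*780) + 4859 = (1115 - 130/9) + 4859 = 9905/9 + 4859 = 53636/9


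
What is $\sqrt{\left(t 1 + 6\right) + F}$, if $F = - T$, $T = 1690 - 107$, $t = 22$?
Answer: $i \sqrt{1555} \approx 39.433 i$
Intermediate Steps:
$T = 1583$
$F = -1583$ ($F = \left(-1\right) 1583 = -1583$)
$\sqrt{\left(t 1 + 6\right) + F} = \sqrt{\left(22 \cdot 1 + 6\right) - 1583} = \sqrt{\left(22 + 6\right) - 1583} = \sqrt{28 - 1583} = \sqrt{-1555} = i \sqrt{1555}$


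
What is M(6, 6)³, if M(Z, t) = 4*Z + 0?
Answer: 13824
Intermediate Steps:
M(Z, t) = 4*Z
M(6, 6)³ = (4*6)³ = 24³ = 13824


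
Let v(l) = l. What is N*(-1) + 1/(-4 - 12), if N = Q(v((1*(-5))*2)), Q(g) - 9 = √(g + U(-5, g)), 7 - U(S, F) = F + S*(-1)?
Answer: -145/16 - √2 ≈ -10.477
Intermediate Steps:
U(S, F) = 7 + S - F (U(S, F) = 7 - (F + S*(-1)) = 7 - (F - S) = 7 + (S - F) = 7 + S - F)
Q(g) = 9 + √2 (Q(g) = 9 + √(g + (7 - 5 - g)) = 9 + √(g + (2 - g)) = 9 + √2)
N = 9 + √2 ≈ 10.414
N*(-1) + 1/(-4 - 12) = (9 + √2)*(-1) + 1/(-4 - 12) = (-9 - √2) + 1/(-16) = (-9 - √2) - 1/16 = -145/16 - √2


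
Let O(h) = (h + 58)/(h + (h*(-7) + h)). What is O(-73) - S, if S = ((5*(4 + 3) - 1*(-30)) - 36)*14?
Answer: -29641/73 ≈ -406.04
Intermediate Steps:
O(h) = -(58 + h)/(5*h) (O(h) = (58 + h)/(h + (-7*h + h)) = (58 + h)/(h - 6*h) = (58 + h)/((-5*h)) = (58 + h)*(-1/(5*h)) = -(58 + h)/(5*h))
S = 406 (S = ((5*7 + 30) - 36)*14 = ((35 + 30) - 36)*14 = (65 - 36)*14 = 29*14 = 406)
O(-73) - S = (⅕)*(-58 - 1*(-73))/(-73) - 1*406 = (⅕)*(-1/73)*(-58 + 73) - 406 = (⅕)*(-1/73)*15 - 406 = -3/73 - 406 = -29641/73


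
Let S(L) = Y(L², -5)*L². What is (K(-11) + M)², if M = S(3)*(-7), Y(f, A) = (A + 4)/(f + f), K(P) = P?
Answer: 225/4 ≈ 56.250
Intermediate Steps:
Y(f, A) = (4 + A)/(2*f) (Y(f, A) = (4 + A)/((2*f)) = (4 + A)*(1/(2*f)) = (4 + A)/(2*f))
S(L) = -½ (S(L) = ((4 - 5)/(2*(L²)))*L² = ((½)*(-1)/L²)*L² = (-1/(2*L²))*L² = -½)
M = 7/2 (M = -½*(-7) = 7/2 ≈ 3.5000)
(K(-11) + M)² = (-11 + 7/2)² = (-15/2)² = 225/4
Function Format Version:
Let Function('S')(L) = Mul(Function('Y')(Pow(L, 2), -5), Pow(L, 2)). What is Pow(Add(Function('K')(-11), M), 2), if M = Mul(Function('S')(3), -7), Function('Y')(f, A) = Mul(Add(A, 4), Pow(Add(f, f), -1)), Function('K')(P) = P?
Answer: Rational(225, 4) ≈ 56.250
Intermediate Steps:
Function('Y')(f, A) = Mul(Rational(1, 2), Pow(f, -1), Add(4, A)) (Function('Y')(f, A) = Mul(Add(4, A), Pow(Mul(2, f), -1)) = Mul(Add(4, A), Mul(Rational(1, 2), Pow(f, -1))) = Mul(Rational(1, 2), Pow(f, -1), Add(4, A)))
Function('S')(L) = Rational(-1, 2) (Function('S')(L) = Mul(Mul(Rational(1, 2), Pow(Pow(L, 2), -1), Add(4, -5)), Pow(L, 2)) = Mul(Mul(Rational(1, 2), Pow(L, -2), -1), Pow(L, 2)) = Mul(Mul(Rational(-1, 2), Pow(L, -2)), Pow(L, 2)) = Rational(-1, 2))
M = Rational(7, 2) (M = Mul(Rational(-1, 2), -7) = Rational(7, 2) ≈ 3.5000)
Pow(Add(Function('K')(-11), M), 2) = Pow(Add(-11, Rational(7, 2)), 2) = Pow(Rational(-15, 2), 2) = Rational(225, 4)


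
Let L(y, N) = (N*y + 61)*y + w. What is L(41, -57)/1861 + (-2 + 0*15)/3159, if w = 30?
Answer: -294694196/5878899 ≈ -50.127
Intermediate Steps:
L(y, N) = 30 + y*(61 + N*y) (L(y, N) = (N*y + 61)*y + 30 = (61 + N*y)*y + 30 = y*(61 + N*y) + 30 = 30 + y*(61 + N*y))
L(41, -57)/1861 + (-2 + 0*15)/3159 = (30 + 61*41 - 57*41²)/1861 + (-2 + 0*15)/3159 = (30 + 2501 - 57*1681)*(1/1861) + (-2 + 0)*(1/3159) = (30 + 2501 - 95817)*(1/1861) - 2*1/3159 = -93286*1/1861 - 2/3159 = -93286/1861 - 2/3159 = -294694196/5878899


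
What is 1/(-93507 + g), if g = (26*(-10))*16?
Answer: -1/97667 ≈ -1.0239e-5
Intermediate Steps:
g = -4160 (g = -260*16 = -4160)
1/(-93507 + g) = 1/(-93507 - 4160) = 1/(-97667) = -1/97667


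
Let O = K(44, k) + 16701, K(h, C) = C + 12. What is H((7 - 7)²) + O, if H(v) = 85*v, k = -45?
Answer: 16668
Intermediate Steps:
K(h, C) = 12 + C
O = 16668 (O = (12 - 45) + 16701 = -33 + 16701 = 16668)
H((7 - 7)²) + O = 85*(7 - 7)² + 16668 = 85*0² + 16668 = 85*0 + 16668 = 0 + 16668 = 16668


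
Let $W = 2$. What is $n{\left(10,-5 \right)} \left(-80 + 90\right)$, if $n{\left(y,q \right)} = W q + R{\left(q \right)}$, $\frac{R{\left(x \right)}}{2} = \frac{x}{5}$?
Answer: $-120$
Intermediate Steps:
$R{\left(x \right)} = \frac{2 x}{5}$ ($R{\left(x \right)} = 2 \frac{x}{5} = \frac{2 x}{5}$)
$n{\left(y,q \right)} = \frac{12 q}{5}$ ($n{\left(y,q \right)} = 2 q + \frac{2 q}{5} = \frac{12 q}{5}$)
$n{\left(10,-5 \right)} \left(-80 + 90\right) = \frac{12}{5} \left(-5\right) \left(-80 + 90\right) = \left(-12\right) 10 = -120$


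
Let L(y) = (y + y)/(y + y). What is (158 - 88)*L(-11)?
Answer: 70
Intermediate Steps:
L(y) = 1 (L(y) = (2*y)/((2*y)) = (2*y)*(1/(2*y)) = 1)
(158 - 88)*L(-11) = (158 - 88)*1 = 70*1 = 70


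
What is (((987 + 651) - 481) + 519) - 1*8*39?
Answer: 1364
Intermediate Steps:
(((987 + 651) - 481) + 519) - 1*8*39 = ((1638 - 481) + 519) - 8*39 = (1157 + 519) - 312 = 1676 - 312 = 1364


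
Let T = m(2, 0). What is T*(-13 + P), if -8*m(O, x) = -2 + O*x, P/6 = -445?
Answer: -2683/4 ≈ -670.75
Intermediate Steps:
P = -2670 (P = 6*(-445) = -2670)
m(O, x) = ¼ - O*x/8 (m(O, x) = -(-2 + O*x)/8 = ¼ - O*x/8)
T = ¼ (T = ¼ - ⅛*2*0 = ¼ + 0 = ¼ ≈ 0.25000)
T*(-13 + P) = (-13 - 2670)/4 = (¼)*(-2683) = -2683/4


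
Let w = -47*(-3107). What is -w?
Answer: -146029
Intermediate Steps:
w = 146029
-w = -1*146029 = -146029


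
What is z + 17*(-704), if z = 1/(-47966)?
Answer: -574057089/47966 ≈ -11968.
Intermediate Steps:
z = -1/47966 ≈ -2.0848e-5
z + 17*(-704) = -1/47966 + 17*(-704) = -1/47966 - 11968 = -574057089/47966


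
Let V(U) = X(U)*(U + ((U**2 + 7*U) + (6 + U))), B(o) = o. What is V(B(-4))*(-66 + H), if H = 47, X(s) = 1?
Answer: 266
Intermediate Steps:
V(U) = 6 + U**2 + 9*U (V(U) = 1*(U + ((U**2 + 7*U) + (6 + U))) = 1*(U + (6 + U**2 + 8*U)) = 1*(6 + U**2 + 9*U) = 6 + U**2 + 9*U)
V(B(-4))*(-66 + H) = (6 + (-4)**2 + 9*(-4))*(-66 + 47) = (6 + 16 - 36)*(-19) = -14*(-19) = 266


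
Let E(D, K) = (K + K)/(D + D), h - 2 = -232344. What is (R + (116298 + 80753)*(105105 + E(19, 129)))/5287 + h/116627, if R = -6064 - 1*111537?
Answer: 45896555321938509/11715532031 ≈ 3.9176e+6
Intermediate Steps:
h = -232342 (h = 2 - 232344 = -232342)
E(D, K) = K/D (E(D, K) = (2*K)/((2*D)) = (2*K)*(1/(2*D)) = K/D)
R = -117601 (R = -6064 - 111537 = -117601)
(R + (116298 + 80753)*(105105 + E(19, 129)))/5287 + h/116627 = (-117601 + (116298 + 80753)*(105105 + 129/19))/5287 - 232342/116627 = (-117601 + 197051*(105105 + 129*(1/19)))*(1/5287) - 232342*1/116627 = (-117601 + 197051*(105105 + 129/19))*(1/5287) - 232342/116627 = (-117601 + 197051*(1997124/19))*(1/5287) - 232342/116627 = (-117601 + 393535281324/19)*(1/5287) - 232342/116627 = (393533046905/19)*(1/5287) - 232342/116627 = 393533046905/100453 - 232342/116627 = 45896555321938509/11715532031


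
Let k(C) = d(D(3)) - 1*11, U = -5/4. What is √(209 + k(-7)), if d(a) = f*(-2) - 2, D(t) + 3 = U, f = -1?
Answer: 3*√22 ≈ 14.071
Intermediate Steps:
U = -5/4 (U = -5*¼ = -5/4 ≈ -1.2500)
D(t) = -17/4 (D(t) = -3 - 5/4 = -17/4)
d(a) = 0 (d(a) = -1*(-2) - 2 = 2 - 2 = 0)
k(C) = -11 (k(C) = 0 - 1*11 = 0 - 11 = -11)
√(209 + k(-7)) = √(209 - 11) = √198 = 3*√22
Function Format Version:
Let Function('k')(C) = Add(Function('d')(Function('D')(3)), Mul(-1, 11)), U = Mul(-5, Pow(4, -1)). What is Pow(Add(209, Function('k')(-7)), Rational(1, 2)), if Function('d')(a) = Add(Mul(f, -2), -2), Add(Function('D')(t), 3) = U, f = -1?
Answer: Mul(3, Pow(22, Rational(1, 2))) ≈ 14.071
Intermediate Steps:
U = Rational(-5, 4) (U = Mul(-5, Rational(1, 4)) = Rational(-5, 4) ≈ -1.2500)
Function('D')(t) = Rational(-17, 4) (Function('D')(t) = Add(-3, Rational(-5, 4)) = Rational(-17, 4))
Function('d')(a) = 0 (Function('d')(a) = Add(Mul(-1, -2), -2) = Add(2, -2) = 0)
Function('k')(C) = -11 (Function('k')(C) = Add(0, Mul(-1, 11)) = Add(0, -11) = -11)
Pow(Add(209, Function('k')(-7)), Rational(1, 2)) = Pow(Add(209, -11), Rational(1, 2)) = Pow(198, Rational(1, 2)) = Mul(3, Pow(22, Rational(1, 2)))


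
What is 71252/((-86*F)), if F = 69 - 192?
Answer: 35626/5289 ≈ 6.7359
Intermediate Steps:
F = -123
71252/((-86*F)) = 71252/((-86*(-123))) = 71252/10578 = 71252*(1/10578) = 35626/5289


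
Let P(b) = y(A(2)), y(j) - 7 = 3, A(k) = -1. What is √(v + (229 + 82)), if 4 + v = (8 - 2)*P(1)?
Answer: √367 ≈ 19.157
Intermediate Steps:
y(j) = 10 (y(j) = 7 + 3 = 10)
P(b) = 10
v = 56 (v = -4 + (8 - 2)*10 = -4 + 6*10 = -4 + 60 = 56)
√(v + (229 + 82)) = √(56 + (229 + 82)) = √(56 + 311) = √367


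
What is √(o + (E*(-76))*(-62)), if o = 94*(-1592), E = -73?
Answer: 2*I*√123406 ≈ 702.58*I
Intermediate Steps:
o = -149648
√(o + (E*(-76))*(-62)) = √(-149648 - 73*(-76)*(-62)) = √(-149648 + 5548*(-62)) = √(-149648 - 343976) = √(-493624) = 2*I*√123406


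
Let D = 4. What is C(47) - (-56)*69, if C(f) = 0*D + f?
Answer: 3911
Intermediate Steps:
C(f) = f (C(f) = 0*4 + f = 0 + f = f)
C(47) - (-56)*69 = 47 - (-56)*69 = 47 - 1*(-3864) = 47 + 3864 = 3911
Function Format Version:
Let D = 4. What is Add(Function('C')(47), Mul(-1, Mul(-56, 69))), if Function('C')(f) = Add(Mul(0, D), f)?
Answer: 3911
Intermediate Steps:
Function('C')(f) = f (Function('C')(f) = Add(Mul(0, 4), f) = Add(0, f) = f)
Add(Function('C')(47), Mul(-1, Mul(-56, 69))) = Add(47, Mul(-1, Mul(-56, 69))) = Add(47, Mul(-1, -3864)) = Add(47, 3864) = 3911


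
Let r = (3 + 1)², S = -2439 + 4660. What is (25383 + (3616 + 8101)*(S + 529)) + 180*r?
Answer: 32250013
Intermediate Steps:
S = 2221
r = 16 (r = 4² = 16)
(25383 + (3616 + 8101)*(S + 529)) + 180*r = (25383 + (3616 + 8101)*(2221 + 529)) + 180*16 = (25383 + 11717*2750) + 2880 = (25383 + 32221750) + 2880 = 32247133 + 2880 = 32250013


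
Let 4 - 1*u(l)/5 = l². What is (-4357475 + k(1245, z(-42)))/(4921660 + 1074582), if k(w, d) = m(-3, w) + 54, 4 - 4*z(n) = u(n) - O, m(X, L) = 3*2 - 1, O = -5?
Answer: -311244/428303 ≈ -0.72669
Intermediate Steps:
u(l) = 20 - 5*l²
m(X, L) = 5 (m(X, L) = 6 - 1 = 5)
z(n) = -21/4 + 5*n²/4 (z(n) = 1 - ((20 - 5*n²) - 1*(-5))/4 = 1 - ((20 - 5*n²) + 5)/4 = 1 - (25 - 5*n²)/4 = 1 + (-25/4 + 5*n²/4) = -21/4 + 5*n²/4)
k(w, d) = 59 (k(w, d) = 5 + 54 = 59)
(-4357475 + k(1245, z(-42)))/(4921660 + 1074582) = (-4357475 + 59)/(4921660 + 1074582) = -4357416/5996242 = -4357416*1/5996242 = -311244/428303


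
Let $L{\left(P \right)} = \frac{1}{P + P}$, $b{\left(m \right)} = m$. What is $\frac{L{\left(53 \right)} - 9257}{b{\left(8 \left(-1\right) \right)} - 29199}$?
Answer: $\frac{981241}{3095942} \approx 0.31694$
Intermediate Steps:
$L{\left(P \right)} = \frac{1}{2 P}$
$\frac{L{\left(53 \right)} - 9257}{b{\left(8 \left(-1\right) \right)} - 29199} = \frac{\frac{1}{2 \cdot 53} - 9257}{8 \left(-1\right) - 29199} = \frac{\frac{1}{2} \cdot \frac{1}{53} - 9257}{-8 - 29199} = \frac{\frac{1}{106} - 9257}{-29207} = \left(- \frac{981241}{106}\right) \left(- \frac{1}{29207}\right) = \frac{981241}{3095942}$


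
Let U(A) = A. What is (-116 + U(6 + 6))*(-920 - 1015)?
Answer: 201240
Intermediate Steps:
(-116 + U(6 + 6))*(-920 - 1015) = (-116 + (6 + 6))*(-920 - 1015) = (-116 + 12)*(-1935) = -104*(-1935) = 201240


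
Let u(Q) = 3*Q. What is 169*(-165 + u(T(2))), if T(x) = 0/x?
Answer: -27885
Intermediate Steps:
T(x) = 0
169*(-165 + u(T(2))) = 169*(-165 + 3*0) = 169*(-165 + 0) = 169*(-165) = -27885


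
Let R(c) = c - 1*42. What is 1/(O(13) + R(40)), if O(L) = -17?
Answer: -1/19 ≈ -0.052632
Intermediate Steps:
R(c) = -42 + c (R(c) = c - 42 = -42 + c)
1/(O(13) + R(40)) = 1/(-17 + (-42 + 40)) = 1/(-17 - 2) = 1/(-19) = -1/19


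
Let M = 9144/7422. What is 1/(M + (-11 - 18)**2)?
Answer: 1237/1041841 ≈ 0.0011873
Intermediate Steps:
M = 1524/1237 (M = 9144*(1/7422) = 1524/1237 ≈ 1.2320)
1/(M + (-11 - 18)**2) = 1/(1524/1237 + (-11 - 18)**2) = 1/(1524/1237 + (-29)**2) = 1/(1524/1237 + 841) = 1/(1041841/1237) = 1237/1041841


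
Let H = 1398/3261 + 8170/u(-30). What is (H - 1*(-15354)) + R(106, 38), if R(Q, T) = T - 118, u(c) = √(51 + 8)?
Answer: 16603304/1087 + 8170*√59/59 ≈ 16338.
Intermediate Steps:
u(c) = √59
R(Q, T) = -118 + T
H = 466/1087 + 8170*√59/59 (H = 1398/3261 + 8170/(√59) = 1398*(1/3261) + 8170*(√59/59) = 466/1087 + 8170*√59/59 ≈ 1064.1)
(H - 1*(-15354)) + R(106, 38) = ((466/1087 + 8170*√59/59) - 1*(-15354)) + (-118 + 38) = ((466/1087 + 8170*√59/59) + 15354) - 80 = (16690264/1087 + 8170*√59/59) - 80 = 16603304/1087 + 8170*√59/59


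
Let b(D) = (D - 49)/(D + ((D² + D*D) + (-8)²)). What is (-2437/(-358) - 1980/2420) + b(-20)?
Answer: 9817009/1661836 ≈ 5.9073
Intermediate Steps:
b(D) = (-49 + D)/(64 + D + 2*D²) (b(D) = (-49 + D)/(D + ((D² + D²) + 64)) = (-49 + D)/(D + (2*D² + 64)) = (-49 + D)/(D + (64 + 2*D²)) = (-49 + D)/(64 + D + 2*D²))
(-2437/(-358) - 1980/2420) + b(-20) = (-2437/(-358) - 1980/2420) + (-49 - 20)/(64 - 20 + 2*(-20)²) = (-2437*(-1/358) - 1980*1/2420) - 69/(64 - 20 + 2*400) = (2437/358 - 9/11) - 69/(64 - 20 + 800) = 23585/3938 - 69/844 = 9817009/1661836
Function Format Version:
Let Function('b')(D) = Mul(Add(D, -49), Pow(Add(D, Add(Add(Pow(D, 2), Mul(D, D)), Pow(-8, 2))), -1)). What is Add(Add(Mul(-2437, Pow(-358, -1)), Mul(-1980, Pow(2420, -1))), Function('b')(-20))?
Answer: Rational(9817009, 1661836) ≈ 5.9073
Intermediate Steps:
Function('b')(D) = Mul(Pow(Add(64, D, Mul(2, Pow(D, 2))), -1), Add(-49, D)) (Function('b')(D) = Mul(Add(-49, D), Pow(Add(D, Add(Add(Pow(D, 2), Pow(D, 2)), 64)), -1)) = Mul(Add(-49, D), Pow(Add(D, Add(Mul(2, Pow(D, 2)), 64)), -1)) = Mul(Add(-49, D), Pow(Add(D, Add(64, Mul(2, Pow(D, 2)))), -1)) = Mul(Add(-49, D), Pow(Add(64, D, Mul(2, Pow(D, 2))), -1)) = Mul(Pow(Add(64, D, Mul(2, Pow(D, 2))), -1), Add(-49, D)))
Add(Add(Mul(-2437, Pow(-358, -1)), Mul(-1980, Pow(2420, -1))), Function('b')(-20)) = Add(Add(Mul(-2437, Pow(-358, -1)), Mul(-1980, Pow(2420, -1))), Mul(Pow(Add(64, -20, Mul(2, Pow(-20, 2))), -1), Add(-49, -20))) = Add(Add(Mul(-2437, Rational(-1, 358)), Mul(-1980, Rational(1, 2420))), Mul(Pow(Add(64, -20, Mul(2, 400)), -1), -69)) = Add(Add(Rational(2437, 358), Rational(-9, 11)), Mul(Pow(Add(64, -20, 800), -1), -69)) = Add(Rational(23585, 3938), Mul(Pow(844, -1), -69)) = Add(Rational(23585, 3938), Mul(Rational(1, 844), -69)) = Add(Rational(23585, 3938), Rational(-69, 844)) = Rational(9817009, 1661836)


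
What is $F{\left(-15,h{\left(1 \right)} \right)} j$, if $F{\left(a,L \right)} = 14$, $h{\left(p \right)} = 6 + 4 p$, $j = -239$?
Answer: $-3346$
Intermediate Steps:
$F{\left(-15,h{\left(1 \right)} \right)} j = 14 \left(-239\right) = -3346$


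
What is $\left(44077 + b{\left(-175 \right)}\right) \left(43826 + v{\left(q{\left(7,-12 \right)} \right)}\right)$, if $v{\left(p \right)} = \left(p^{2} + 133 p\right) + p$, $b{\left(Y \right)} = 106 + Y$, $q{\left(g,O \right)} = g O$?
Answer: $1743861008$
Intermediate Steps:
$q{\left(g,O \right)} = O g$
$v{\left(p \right)} = p^{2} + 134 p$
$\left(44077 + b{\left(-175 \right)}\right) \left(43826 + v{\left(q{\left(7,-12 \right)} \right)}\right) = \left(44077 + \left(106 - 175\right)\right) \left(43826 + \left(-12\right) 7 \left(134 - 84\right)\right) = \left(44077 - 69\right) \left(43826 - 84 \left(134 - 84\right)\right) = 44008 \left(43826 - 4200\right) = 44008 \cdot 39626 = 1743861008$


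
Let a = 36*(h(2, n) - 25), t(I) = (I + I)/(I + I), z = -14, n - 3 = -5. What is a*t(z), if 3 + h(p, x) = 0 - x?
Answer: -936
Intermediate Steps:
n = -2 (n = 3 - 5 = -2)
h(p, x) = -3 - x (h(p, x) = -3 + (0 - x) = -3 - x)
t(I) = 1 (t(I) = (2*I)/((2*I)) = (2*I)*(1/(2*I)) = 1)
a = -936 (a = 36*((-3 - 1*(-2)) - 25) = 36*((-3 + 2) - 25) = 36*(-1 - 25) = 36*(-26) = -936)
a*t(z) = -936*1 = -936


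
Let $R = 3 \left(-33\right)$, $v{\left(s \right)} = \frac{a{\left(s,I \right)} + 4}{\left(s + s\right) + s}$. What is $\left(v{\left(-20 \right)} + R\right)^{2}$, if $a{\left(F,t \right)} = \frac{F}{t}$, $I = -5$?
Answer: $\frac{2211169}{225} \approx 9827.4$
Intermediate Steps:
$v{\left(s \right)} = \frac{4 - \frac{s}{5}}{3 s}$ ($v{\left(s \right)} = \frac{\frac{s}{-5} + 4}{\left(s + s\right) + s} = \frac{s \left(- \frac{1}{5}\right) + 4}{2 s + s} = \frac{- \frac{s}{5} + 4}{3 s} = \left(4 - \frac{s}{5}\right) \frac{1}{3 s} = \frac{4 - \frac{s}{5}}{3 s}$)
$R = -99$
$\left(v{\left(-20 \right)} + R\right)^{2} = \left(\frac{20 - -20}{15 \left(-20\right)} - 99\right)^{2} = \left(\frac{1}{15} \left(- \frac{1}{20}\right) \left(20 + 20\right) - 99\right)^{2} = \left(\frac{1}{15} \left(- \frac{1}{20}\right) 40 - 99\right)^{2} = \left(- \frac{2}{15} - 99\right)^{2} = \left(- \frac{1487}{15}\right)^{2} = \frac{2211169}{225}$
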